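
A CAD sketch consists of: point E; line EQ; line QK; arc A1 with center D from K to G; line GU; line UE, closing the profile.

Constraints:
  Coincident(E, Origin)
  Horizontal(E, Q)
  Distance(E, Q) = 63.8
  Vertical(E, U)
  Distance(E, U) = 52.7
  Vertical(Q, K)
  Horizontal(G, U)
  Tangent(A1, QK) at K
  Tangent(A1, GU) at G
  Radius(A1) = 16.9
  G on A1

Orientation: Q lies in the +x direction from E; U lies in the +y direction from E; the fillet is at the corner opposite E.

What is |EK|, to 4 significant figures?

73.16

The virtual corner opposite E is at (63.80, 52.70). The tangent condition forces DK to be normal to QK and A1 meets GU tangentially, so DG is at right angles to GU, with radius 16.9, so the center D sits 16.9 in from both sides at D = (46.90, 35.80). That places the tangent points at K = (63.80, 35.80) on QK and G = (46.90, 52.70) on GU. Then |EK| = |K − E| = 73.16.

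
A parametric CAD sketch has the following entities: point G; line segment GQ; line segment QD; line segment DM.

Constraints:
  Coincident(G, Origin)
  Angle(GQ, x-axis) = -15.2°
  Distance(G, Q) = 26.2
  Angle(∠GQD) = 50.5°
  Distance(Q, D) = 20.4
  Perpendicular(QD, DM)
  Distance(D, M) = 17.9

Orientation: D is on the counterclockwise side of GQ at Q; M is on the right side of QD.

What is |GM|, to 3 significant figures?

38.3

∠GQD = 50.5°, so QD runs at -15.2° + (180° − 50.5°) = 114° from the x-axis; with |QD| = 20.4, D = Q + 20.4·(cos 114°, sin 114°) = (16.9, 11.7). QD is perpendicular to DM; with |DM| = 17.9 on the right of QD, M = D + 17.9·(0.911, 0.412) = (33.2, 19.1). Then |GM| = |M − G| = 38.3.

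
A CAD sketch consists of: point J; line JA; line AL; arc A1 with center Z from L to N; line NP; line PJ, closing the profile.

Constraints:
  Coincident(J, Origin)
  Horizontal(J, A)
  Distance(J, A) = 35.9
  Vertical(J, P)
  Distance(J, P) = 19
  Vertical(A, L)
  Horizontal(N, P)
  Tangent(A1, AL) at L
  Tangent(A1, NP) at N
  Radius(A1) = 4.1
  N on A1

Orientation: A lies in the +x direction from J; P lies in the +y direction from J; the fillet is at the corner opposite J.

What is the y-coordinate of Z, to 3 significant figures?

14.9

J is at the origin; JA is horizontal with |JA| = 35.9 and A on the +x side, so A = (35.9, 0.00). J and P share the same x with |JP| = 19.0 and P on the +y side, so P = (0.00, 19.0). The virtual corner opposite J is at (35.9, 19.0). Tangency of A1 to AL means the radius ZL is perpendicular to AL and A1 meets NP tangentially, so ZN is at right angles to NP, with radius 4.1, so the center Z sits 4.1 in from both sides at Z = (31.8, 14.9). So Z.y = 14.9.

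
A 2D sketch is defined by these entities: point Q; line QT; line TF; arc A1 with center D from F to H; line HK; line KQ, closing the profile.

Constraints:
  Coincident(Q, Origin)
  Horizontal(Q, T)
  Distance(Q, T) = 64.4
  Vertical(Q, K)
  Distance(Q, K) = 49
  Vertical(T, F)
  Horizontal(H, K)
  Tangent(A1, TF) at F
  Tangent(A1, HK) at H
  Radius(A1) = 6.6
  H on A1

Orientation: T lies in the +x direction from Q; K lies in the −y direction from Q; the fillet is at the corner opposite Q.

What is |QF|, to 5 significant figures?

77.105

Q is at the origin; QT is horizontal with |QT| = 64.4 and T on the +x side, so T = (64.400, 0.0000). QK is vertical with |QK| = 49.0 and K on the −y side, so K = (0.0000, -49.000). The virtual corner opposite Q is at (64.400, -49.000). The tangent condition forces DF to be normal to TF and since A1 is tangent to HK there, DH ⟂ HK, with radius 6.6, so the center D sits 6.6 in from both sides at D = (57.800, -42.400). That places the tangent points at F = (64.400, -42.400) on TF and H = (57.800, -49.000) on HK. Then |QF| = |F − Q| = 77.105.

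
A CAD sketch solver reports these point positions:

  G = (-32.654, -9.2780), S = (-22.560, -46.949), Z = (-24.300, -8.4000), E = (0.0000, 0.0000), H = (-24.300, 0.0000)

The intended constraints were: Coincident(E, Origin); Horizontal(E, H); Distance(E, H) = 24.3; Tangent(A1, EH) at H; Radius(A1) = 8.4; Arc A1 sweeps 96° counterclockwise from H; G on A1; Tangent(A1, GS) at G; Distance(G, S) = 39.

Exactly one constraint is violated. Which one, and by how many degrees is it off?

Tangent(A1, GS) at G — off by 9.00°.

E = (0.00, 0.00) ✓; E.y = 0.00, H.y = 0.00 ✓; |EH| = 24.30 ✓; ∠(ZH, HE) = 90.00° ✓; |ZH| = 8.400 ✓; bearing(Z→G) − bearing(Z→H) = 96.00° ✓; |ZG| = 8.400 ✓; ∠(ZG, GS) = 81.00° ✗; |GS| = 39.00 ✓.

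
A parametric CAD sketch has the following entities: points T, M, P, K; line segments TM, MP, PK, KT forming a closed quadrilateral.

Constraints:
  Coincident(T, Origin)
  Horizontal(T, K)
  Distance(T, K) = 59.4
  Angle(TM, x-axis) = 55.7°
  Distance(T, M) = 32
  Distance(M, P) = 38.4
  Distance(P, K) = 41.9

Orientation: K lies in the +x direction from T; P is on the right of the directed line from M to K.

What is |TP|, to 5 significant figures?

22.646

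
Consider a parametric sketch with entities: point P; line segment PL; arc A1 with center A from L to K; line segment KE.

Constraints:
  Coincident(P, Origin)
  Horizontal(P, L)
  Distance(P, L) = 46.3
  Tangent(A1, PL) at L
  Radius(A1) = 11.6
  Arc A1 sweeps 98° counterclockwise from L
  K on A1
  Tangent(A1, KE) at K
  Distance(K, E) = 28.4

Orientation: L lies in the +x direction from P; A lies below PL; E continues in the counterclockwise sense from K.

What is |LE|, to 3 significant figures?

42.0

On A1, L sits at bearing 90° from A; a 98° counterclockwise sweep puts K at bearing 188°, so K = A + 11.6·(cos 188°, sin 188°) = (34.8, -13.2). Tangency of A1 to KE means the radius AK is perpendicular to KE, so KE runs along (−sin 188°, cos 188°); with |KE| = 28.4, E = (38.8, -41.3). Then |LE| = |E − L| = 42.0.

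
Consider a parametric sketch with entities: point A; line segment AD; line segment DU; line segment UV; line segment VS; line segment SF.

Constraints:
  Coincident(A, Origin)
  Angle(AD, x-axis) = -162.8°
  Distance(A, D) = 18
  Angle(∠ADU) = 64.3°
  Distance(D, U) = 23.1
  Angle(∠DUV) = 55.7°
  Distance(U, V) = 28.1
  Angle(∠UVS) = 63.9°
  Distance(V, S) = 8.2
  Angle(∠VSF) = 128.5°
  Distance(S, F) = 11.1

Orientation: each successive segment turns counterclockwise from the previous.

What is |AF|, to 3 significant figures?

10.4

∠UVS = 63.9° gives VS at -167° from the x-axis; with |VS| = 8.2, S = (-3.22, 3.27). ∠VSF = 128.5° gives SF at -115° from the x-axis; with |SF| = 11.1, F = (-7.95, -6.77). Then |AF| = |F − A| = 10.4.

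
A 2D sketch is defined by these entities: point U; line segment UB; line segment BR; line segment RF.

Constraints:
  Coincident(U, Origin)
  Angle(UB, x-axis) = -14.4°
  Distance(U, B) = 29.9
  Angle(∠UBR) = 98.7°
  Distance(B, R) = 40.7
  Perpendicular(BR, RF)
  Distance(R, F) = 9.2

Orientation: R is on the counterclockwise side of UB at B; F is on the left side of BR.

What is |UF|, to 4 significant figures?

49.59

U is at the origin; UB runs at -14.4° with length 29.9, so B = 29.9·(cos -14.4°, sin -14.4°) = (28.96, -7.436). ∠UBR = 98.7°, so BR runs at -14.4° + (180° − 98.7°) = 66.90° from the x-axis; with |BR| = 40.7, R = B + 40.7·(cos 66.90°, sin 66.90°) = (44.93, 30.00). BR is perpendicular to RF; with |RF| = 9.2 on the left of BR, F = R + 9.2·(-0.9198, 0.3923) = (36.47, 33.61). Then |UF| = |F − U| = 49.59.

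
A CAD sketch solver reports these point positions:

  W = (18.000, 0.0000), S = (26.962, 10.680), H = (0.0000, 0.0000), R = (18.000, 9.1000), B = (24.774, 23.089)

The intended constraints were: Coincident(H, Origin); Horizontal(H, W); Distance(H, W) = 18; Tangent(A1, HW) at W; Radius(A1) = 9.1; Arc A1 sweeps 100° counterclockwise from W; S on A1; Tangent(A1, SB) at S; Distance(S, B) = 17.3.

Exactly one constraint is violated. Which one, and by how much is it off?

Distance(S, B) = 17.3 — off by 4.70.

H = (0.00, 0.00) ✓; H.y = 0.00, W.y = 0.00 ✓; |HW| = 18.00 ✓; ∠(RW, WH) = 90.00° ✓; |RW| = 9.100 ✓; bearing(R→S) − bearing(R→W) = 100.0° ✓; |RS| = 9.100 ✓; ∠(RS, SB) = 90.00° ✓; |SB| = 12.60 ✗.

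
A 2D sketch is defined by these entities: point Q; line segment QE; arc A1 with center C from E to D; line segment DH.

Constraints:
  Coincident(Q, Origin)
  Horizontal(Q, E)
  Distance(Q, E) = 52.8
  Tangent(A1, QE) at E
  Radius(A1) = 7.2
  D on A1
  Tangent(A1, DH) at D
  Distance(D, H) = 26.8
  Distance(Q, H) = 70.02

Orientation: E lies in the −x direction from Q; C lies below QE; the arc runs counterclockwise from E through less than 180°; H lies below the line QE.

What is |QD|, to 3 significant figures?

60.4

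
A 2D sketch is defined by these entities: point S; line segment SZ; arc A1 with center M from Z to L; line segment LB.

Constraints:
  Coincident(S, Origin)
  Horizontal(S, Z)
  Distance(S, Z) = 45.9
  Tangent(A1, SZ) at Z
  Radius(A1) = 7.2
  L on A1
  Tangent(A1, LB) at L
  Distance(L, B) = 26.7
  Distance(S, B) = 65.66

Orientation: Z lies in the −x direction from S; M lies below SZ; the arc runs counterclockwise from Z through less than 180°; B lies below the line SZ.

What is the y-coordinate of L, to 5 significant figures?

-6.1130

S is at the origin; SZ is horizontal with |SZ| = 45.9 and Z on the −x side, so Z = (-45.900, 0.0000). The tangent condition forces MZ to be normal to SZ, so M = Z + (0, -7.2) = (-45.900, -7.2000). Since ML ⟂ LB (tangency), |MB| = √(7.2² + 26.7²) = 27.654 regardless of where L sits on A1. So B lies on both circle(S, 65.66) and circle(M, 27.654); the below-SZ intersection is B = (-57.049, -32.507). L is the foot of the tangent from B: L = (-53.017, -6.1130).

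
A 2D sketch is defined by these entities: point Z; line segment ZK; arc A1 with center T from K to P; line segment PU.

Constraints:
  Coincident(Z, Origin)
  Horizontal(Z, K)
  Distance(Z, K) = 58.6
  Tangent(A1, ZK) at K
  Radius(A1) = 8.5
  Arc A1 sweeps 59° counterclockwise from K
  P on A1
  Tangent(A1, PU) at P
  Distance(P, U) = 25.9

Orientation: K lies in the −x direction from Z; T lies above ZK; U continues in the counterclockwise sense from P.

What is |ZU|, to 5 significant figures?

46.206

On A1, K sits at bearing -90° from T; a 59° counterclockwise sweep puts P at bearing -31°, so P = T + 8.5·(cos -31°, sin -31°) = (-51.314, 4.1222). The tangent condition forces TP to be normal to PU, so PU runs along (−sin -31°, cos -31°); with |PU| = 25.9, U = (-37.975, 26.323). Then |ZU| = |U − Z| = 46.206.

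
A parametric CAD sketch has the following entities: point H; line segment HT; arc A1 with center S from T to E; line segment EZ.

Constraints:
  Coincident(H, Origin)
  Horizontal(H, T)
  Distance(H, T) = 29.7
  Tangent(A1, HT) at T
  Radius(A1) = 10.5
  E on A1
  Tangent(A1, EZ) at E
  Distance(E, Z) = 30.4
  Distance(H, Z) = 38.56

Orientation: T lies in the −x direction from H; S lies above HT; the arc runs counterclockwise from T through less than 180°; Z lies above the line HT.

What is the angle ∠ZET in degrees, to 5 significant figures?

142.93°

H is at the origin; H and T share the same y with |HT| = 29.7 and T on the −x side, so T = (-29.700, 0.0000). A1 meets HT tangentially, so ST is at right angles to HT, so S = T + (0, 10.5) = (-29.700, 10.500). Since SE ⟂ EZ (tangency), |SZ| = √(10.5² + 30.4²) = 32.162 regardless of where E sits on A1. So Z lies on both circle(H, 38.56) and circle(S, 32.162); the above-HT intersection is Z = (-11.288, 36.871). E is the foot of the tangent from Z: E = (-19.600, 7.6291).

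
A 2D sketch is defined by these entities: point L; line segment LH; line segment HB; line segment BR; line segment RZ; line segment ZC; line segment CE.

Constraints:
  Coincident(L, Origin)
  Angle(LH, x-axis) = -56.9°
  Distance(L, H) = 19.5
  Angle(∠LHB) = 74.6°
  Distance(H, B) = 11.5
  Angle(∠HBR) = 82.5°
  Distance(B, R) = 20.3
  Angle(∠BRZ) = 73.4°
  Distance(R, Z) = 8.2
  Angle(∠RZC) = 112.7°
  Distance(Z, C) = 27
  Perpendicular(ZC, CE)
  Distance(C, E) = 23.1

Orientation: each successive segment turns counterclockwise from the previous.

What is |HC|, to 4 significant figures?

10.41

L is at the origin; LH runs at -56.9° with length 19.5, so H = (10.65, -16.34). ∠LHB = 74.6° gives HB at 48.50° from the x-axis; with |HB| = 11.5, B = (18.27, -7.723). ∠HBR = 82.5° gives BR at 146.0° from the x-axis; with |BR| = 20.3, R = (1.440, 3.629). ∠BRZ = 73.4° gives RZ at -107.4° from the x-axis; with |RZ| = 8.2, Z = (-1.012, -4.196). ∠RZC = 112.7° gives ZC at -40.10° from the x-axis; with |ZC| = 27.0, C = (19.64, -21.59). Then |HC| = |C − H| = 10.41.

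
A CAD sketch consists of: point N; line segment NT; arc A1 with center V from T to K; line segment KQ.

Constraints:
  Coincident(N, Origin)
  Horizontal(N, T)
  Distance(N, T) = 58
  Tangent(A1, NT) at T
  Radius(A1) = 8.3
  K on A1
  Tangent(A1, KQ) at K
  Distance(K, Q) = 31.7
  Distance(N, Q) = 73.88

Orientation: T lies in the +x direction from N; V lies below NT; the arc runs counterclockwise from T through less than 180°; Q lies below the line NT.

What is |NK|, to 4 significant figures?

51.49

Checks: |VK| = 8.300 ✓; ∠(VK, KQ) = 90.00° ✓; |KQ| = 31.70 ✓; |NQ| = 73.88 ✓.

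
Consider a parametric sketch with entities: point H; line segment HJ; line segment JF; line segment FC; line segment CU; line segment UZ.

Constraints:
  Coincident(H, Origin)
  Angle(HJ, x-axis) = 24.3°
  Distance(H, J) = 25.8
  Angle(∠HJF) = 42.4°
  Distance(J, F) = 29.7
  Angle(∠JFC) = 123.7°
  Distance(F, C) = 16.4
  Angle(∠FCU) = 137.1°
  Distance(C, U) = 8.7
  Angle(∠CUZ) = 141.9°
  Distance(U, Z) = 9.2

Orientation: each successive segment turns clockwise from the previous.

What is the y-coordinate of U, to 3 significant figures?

-14.9

H is at the origin; HJ runs at 24.3° with length 25.8, so J = (23.5, 10.6). ∠HJF = 42.4° gives JF at -113° from the x-axis; with |JF| = 29.7, F = (11.8, -16.7). ∠JFC = 123.7° gives FC at -170° from the x-axis; with |FC| = 16.4, C = (-4.36, -19.6). ∠FCU = 137.1° gives CU at 148° from the x-axis; with |CU| = 8.7, U = (-11.7, -14.9). So U.y = -14.9.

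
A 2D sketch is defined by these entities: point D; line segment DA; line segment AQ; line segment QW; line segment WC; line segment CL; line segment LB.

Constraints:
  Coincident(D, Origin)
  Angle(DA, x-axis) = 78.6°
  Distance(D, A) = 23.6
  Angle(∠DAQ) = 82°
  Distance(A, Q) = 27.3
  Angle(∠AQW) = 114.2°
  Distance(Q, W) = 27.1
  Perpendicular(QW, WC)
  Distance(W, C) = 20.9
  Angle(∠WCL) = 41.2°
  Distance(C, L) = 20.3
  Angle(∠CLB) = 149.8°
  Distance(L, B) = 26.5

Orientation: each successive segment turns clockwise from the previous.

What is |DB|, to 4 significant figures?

51.95

∠WCL = 41.2° gives CL at 46.00° from the x-axis; with |CL| = 20.3, L = (25.96, -0.08482). ∠CLB = 149.8° gives LB at 15.80° from the x-axis; with |LB| = 26.5, B = (51.46, 7.131). Then |DB| = |B − D| = 51.95.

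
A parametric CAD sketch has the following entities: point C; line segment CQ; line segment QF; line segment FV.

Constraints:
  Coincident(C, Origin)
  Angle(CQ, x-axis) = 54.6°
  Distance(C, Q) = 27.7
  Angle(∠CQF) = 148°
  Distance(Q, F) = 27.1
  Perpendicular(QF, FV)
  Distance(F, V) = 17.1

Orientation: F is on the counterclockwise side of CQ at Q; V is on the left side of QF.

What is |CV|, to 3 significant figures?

50.6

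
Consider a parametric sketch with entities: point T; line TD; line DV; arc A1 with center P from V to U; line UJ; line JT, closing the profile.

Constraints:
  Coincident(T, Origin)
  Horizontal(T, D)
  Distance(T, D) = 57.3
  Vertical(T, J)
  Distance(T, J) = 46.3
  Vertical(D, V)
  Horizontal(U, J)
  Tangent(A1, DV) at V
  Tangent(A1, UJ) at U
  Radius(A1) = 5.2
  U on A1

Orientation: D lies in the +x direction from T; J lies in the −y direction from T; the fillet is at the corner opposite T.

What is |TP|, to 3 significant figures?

66.4

T is at the origin; TD is horizontal with |TD| = 57.3 and D on the +x side, so D = (57.3, 0.00). T and J share the same x with |TJ| = 46.3 and J on the −y side, so J = (0.00, -46.3). The virtual corner opposite T is at (57.3, -46.3). The tangent condition forces PV to be normal to DV and since A1 is tangent to UJ there, PU ⟂ UJ, with radius 5.2, so the center P sits 5.2 in from both sides at P = (52.1, -41.1). Then |TP| = |P − T| = 66.4.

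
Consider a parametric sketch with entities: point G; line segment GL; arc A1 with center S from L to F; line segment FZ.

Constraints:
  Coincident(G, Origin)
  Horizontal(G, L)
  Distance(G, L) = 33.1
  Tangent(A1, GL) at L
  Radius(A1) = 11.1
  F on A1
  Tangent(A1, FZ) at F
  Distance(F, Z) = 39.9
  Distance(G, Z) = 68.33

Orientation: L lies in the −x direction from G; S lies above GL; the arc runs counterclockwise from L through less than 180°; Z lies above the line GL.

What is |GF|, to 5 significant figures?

29.484

Checks: |SF| = 11.10 ✓; ∠(SF, FZ) = 90.00° ✓; |FZ| = 39.90 ✓; |GZ| = 68.33 ✓.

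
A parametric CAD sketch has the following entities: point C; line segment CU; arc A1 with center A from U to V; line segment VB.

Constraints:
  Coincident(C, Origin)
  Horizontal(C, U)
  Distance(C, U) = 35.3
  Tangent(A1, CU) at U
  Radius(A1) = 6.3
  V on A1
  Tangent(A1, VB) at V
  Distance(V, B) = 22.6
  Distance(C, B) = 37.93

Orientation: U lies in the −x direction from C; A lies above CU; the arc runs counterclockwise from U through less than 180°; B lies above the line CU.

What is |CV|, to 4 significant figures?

29.56

C is at the origin; C and U share the same y with |CU| = 35.3 and U on the −x side, so U = (-35.30, 0.000). A1 meets CU tangentially, so AU is at right angles to CU, so A = U + (0, 6.3) = (-35.30, 6.300). Since AV ⟂ VB (tangency), |AB| = √(6.3² + 22.6²) = 23.46 regardless of where V sits on A1. So B lies on both circle(C, 37.93) and circle(A, 23.46); the above-CU intersection is B = (-25.84, 27.77). V is the foot of the tangent from B: V = (-29.06, 5.400).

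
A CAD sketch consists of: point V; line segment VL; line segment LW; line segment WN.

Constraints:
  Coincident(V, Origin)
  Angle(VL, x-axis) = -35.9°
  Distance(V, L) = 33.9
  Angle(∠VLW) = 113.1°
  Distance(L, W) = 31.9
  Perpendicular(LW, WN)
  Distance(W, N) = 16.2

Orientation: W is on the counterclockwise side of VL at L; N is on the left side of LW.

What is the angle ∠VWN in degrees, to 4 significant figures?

55.40°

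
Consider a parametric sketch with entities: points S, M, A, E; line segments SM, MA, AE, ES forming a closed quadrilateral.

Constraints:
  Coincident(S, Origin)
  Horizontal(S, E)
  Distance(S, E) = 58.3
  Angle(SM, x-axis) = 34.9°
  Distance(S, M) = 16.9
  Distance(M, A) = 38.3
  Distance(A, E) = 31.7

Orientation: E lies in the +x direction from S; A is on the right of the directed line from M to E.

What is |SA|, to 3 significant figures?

41.7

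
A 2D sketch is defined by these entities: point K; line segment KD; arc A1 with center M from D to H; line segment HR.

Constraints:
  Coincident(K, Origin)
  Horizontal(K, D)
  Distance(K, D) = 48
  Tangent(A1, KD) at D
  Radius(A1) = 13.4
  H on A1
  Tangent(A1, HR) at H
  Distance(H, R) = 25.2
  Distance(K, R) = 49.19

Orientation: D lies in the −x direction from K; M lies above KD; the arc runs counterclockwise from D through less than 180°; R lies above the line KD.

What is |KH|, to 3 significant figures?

36.7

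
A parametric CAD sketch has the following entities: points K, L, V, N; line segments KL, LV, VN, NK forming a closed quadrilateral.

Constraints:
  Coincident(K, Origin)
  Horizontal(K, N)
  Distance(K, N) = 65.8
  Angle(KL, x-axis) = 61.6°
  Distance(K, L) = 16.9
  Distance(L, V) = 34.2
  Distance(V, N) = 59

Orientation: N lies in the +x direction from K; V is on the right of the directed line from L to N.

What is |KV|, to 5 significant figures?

21.732

Checks: |LV| = 34.20 ✓; |VN| = 59.00 ✓.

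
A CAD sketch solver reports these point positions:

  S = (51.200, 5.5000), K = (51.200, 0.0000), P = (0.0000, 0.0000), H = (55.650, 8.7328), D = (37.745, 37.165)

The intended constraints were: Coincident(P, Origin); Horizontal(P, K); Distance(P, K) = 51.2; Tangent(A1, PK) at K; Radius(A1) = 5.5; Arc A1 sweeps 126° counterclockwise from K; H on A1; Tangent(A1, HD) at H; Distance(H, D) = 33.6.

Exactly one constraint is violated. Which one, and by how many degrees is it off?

Tangent(A1, HD) at H — off by 3.80°.

P = (0.00, 0.00) ✓; P.y = 0.00, K.y = 0.00 ✓; |PK| = 51.20 ✓; ∠(SK, KP) = 90.00° ✓; |SK| = 5.500 ✓; bearing(S→H) − bearing(S→K) = 126.0° ✓; |SH| = 5.500 ✓; ∠(SH, HD) = 93.80° ✗; |HD| = 33.60 ✓.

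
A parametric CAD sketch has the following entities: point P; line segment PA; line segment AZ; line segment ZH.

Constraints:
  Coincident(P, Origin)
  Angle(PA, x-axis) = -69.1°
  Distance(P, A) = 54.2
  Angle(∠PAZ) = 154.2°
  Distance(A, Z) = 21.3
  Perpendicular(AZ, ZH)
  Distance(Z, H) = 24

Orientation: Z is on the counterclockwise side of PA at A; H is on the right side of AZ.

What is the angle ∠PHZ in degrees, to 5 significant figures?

55.827°

P is at the origin; PA runs at -69.1° with length 54.2, so A = 54.2·(cos -69.1°, sin -69.1°) = (19.335, -50.634). ∠PAZ = 154.2°, so AZ runs at -69.1° + (180° − 154.2°) = -43.300° from the x-axis; with |AZ| = 21.3, Z = A + 21.3·(cos -43.300°, sin -43.300°) = (34.837, -65.242). AZ ⟂ ZH; with |ZH| = 24.0 on the right of AZ, H = Z + 24.0·(-0.68582, -0.72777) = (18.377, -82.708). Then cos ∠PHZ = HP·HZ / (|HP||HZ|), giving 55.827°.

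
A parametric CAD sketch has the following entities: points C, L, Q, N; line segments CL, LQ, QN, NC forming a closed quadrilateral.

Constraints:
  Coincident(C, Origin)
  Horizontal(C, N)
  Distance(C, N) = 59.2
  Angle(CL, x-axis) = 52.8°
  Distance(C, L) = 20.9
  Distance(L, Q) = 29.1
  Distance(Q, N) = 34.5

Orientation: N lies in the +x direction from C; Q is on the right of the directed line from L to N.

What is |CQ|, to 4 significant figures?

27.55

Checks: |LQ| = 29.10 ✓; |QN| = 34.50 ✓.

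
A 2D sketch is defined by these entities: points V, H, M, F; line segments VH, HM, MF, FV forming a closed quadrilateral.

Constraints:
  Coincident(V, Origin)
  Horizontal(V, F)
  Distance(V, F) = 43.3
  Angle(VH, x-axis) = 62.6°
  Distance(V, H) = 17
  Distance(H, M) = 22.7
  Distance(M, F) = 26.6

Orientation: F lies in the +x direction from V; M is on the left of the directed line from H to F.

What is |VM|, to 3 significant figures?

37.0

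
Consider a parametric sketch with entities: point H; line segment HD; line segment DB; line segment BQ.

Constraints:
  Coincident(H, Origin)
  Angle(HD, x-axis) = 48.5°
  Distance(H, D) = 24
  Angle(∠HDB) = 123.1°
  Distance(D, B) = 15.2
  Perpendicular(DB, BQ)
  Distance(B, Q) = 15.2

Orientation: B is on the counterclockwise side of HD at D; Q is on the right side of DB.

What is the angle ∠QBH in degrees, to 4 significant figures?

125.4°

∠HDB = 123.1°, so DB runs at 48.5° + (180° − 123.1°) = 105.4° from the x-axis; with |DB| = 15.2, B = D + 15.2·(cos 105.4°, sin 105.4°) = (11.87, 32.63). The perpendicularity gives BQ at right angles to DB; with |BQ| = 15.2 on the right of DB, Q = B + 15.2·(0.9641, 0.2656) = (26.52, 36.67). Then cos ∠QBH = BQ·BH / (|BQ||BH|), giving 125.4°.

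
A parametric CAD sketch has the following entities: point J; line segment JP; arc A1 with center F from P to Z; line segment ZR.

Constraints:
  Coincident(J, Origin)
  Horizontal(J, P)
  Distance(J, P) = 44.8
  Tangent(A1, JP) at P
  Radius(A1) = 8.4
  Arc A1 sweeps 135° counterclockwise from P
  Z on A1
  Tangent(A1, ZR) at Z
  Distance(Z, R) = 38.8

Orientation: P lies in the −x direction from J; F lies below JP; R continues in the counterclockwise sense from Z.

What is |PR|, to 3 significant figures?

47.0

J is at the origin; JP is horizontal with |JP| = 44.8 and P on the −x side, so P = (-44.8, 0.00). Since A1 is tangent to JP there, FP ⟂ JP, so F = P + (0, -8.4) = (-44.8, -8.40). On A1, P sits at bearing 90° from F; a 135° counterclockwise sweep puts Z at bearing 225°, so Z = F + 8.4·(cos 225°, sin 225°) = (-50.7, -14.3). Tangency of A1 to ZR means the radius FZ is perpendicular to ZR, so ZR runs along (−sin 225°, cos 225°); with |ZR| = 38.8, R = (-23.3, -41.8). Then |PR| = |R − P| = 47.0.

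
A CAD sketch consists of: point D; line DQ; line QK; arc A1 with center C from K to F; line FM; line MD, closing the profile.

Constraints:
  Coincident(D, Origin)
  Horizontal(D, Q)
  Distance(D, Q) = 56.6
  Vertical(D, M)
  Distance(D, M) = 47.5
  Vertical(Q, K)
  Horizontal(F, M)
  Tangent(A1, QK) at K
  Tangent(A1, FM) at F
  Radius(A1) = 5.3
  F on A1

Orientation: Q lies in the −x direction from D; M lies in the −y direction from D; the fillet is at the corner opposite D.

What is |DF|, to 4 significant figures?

69.91

The virtual corner opposite D is at (-56.60, -47.50). Tangency of A1 to QK means the radius CK is perpendicular to QK and since A1 is tangent to FM there, CF ⟂ FM, with radius 5.3, so the center C sits 5.3 in from both sides at C = (-51.30, -42.20). That places the tangent points at K = (-56.60, -42.20) on QK and F = (-51.30, -47.50) on FM. Then |DF| = |F − D| = 69.91.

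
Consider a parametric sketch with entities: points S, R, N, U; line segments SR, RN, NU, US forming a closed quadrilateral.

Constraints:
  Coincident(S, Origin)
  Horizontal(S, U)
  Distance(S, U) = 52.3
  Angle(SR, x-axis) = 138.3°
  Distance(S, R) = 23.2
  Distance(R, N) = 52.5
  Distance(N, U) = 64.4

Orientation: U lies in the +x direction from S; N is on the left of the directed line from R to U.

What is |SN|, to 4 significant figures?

57.26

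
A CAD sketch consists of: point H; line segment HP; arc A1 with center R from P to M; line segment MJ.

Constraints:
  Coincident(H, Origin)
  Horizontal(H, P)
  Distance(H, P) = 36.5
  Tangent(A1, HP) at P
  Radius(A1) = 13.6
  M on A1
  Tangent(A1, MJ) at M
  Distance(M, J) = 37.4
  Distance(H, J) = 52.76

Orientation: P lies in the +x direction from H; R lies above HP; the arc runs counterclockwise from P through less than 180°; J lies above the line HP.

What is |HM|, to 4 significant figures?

51.53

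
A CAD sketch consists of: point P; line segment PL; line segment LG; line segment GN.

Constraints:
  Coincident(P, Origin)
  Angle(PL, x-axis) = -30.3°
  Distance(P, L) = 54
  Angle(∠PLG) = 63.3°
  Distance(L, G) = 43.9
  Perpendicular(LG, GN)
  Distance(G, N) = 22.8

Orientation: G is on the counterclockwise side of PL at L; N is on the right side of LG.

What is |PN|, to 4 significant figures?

73.71

P is at the origin; PL runs at -30.3° with length 54.0, so L = 54.0·(cos -30.3°, sin -30.3°) = (46.62, -27.24). ∠PLG = 63.3°, so LG runs at -30.3° + (180° − 63.3°) = 86.40° from the x-axis; with |LG| = 43.9, G = L + 43.9·(cos 86.40°, sin 86.40°) = (49.38, 16.57). LG is perpendicular to GN; with |GN| = 22.8 on the right of LG, N = G + 22.8·(0.9980, -0.06279) = (72.13, 15.14). Then |PN| = |N − P| = 73.71.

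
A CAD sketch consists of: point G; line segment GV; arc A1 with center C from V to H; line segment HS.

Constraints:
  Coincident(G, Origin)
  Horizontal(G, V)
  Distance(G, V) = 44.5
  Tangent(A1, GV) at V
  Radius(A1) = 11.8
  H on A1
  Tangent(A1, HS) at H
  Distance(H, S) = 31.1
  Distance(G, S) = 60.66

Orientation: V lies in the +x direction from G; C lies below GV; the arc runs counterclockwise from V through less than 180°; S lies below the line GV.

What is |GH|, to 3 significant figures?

36.2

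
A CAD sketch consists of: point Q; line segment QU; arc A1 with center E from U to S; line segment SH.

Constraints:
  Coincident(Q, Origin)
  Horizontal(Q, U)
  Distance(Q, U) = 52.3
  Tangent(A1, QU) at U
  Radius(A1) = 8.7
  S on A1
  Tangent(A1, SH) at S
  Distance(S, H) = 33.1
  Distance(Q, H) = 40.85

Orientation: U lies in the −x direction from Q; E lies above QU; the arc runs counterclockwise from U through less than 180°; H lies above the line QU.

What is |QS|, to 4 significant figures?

45.27

Checks: Q.y = 0.00, U.y = 0.00 ✓; |ES| = 8.700 ✓; ∠(ES, SH) = 90.00° ✓; |SH| = 33.10 ✓; |QH| = 40.85 ✓.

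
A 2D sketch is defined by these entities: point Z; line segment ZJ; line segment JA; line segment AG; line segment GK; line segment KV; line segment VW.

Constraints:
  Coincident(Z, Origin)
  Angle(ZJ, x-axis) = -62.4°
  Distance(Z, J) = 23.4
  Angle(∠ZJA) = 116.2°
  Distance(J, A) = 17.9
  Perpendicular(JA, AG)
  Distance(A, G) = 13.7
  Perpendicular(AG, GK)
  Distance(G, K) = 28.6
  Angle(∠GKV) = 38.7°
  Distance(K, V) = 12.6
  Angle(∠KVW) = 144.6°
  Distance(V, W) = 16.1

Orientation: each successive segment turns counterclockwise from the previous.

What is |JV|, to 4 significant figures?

5.886

Z is at the origin; ZJ runs at -62.4° with length 23.4, so J = (10.84, -20.74). ∠ZJA = 116.2° gives JA at 1.400° from the x-axis; with |JA| = 17.9, A = (28.74, -20.30). JA ⟂ AG, so AG runs at 91.40°; with |AG| = 13.7, G = (28.40, -6.604). AG is perpendicular to GK, so GK runs at -178.6°; with |GK| = 28.6, K = (-0.1904, -7.303). ∠GKV = 38.7° gives KV at -37.30° from the x-axis; with |KV| = 12.6, V = (9.833, -14.94). Then |JV| = |V − J| = 5.886.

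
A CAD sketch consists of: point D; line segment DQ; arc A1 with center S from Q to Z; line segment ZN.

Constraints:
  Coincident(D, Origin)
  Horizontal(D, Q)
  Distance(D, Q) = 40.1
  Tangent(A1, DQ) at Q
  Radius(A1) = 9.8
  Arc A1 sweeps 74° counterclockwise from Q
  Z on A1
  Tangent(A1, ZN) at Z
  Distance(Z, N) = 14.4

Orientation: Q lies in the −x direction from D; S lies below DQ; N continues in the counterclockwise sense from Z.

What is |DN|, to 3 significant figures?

57.4

On A1, Q sits at bearing 90° from S; a 74° counterclockwise sweep puts Z at bearing 164°, so Z = S + 9.8·(cos 164°, sin 164°) = (-49.5, -7.10). A1 meets ZN tangentially, so SZ is at right angles to ZN, so ZN runs along (−sin 164°, cos 164°); with |ZN| = 14.4, N = (-53.5, -20.9). Then |DN| = |N − D| = 57.4.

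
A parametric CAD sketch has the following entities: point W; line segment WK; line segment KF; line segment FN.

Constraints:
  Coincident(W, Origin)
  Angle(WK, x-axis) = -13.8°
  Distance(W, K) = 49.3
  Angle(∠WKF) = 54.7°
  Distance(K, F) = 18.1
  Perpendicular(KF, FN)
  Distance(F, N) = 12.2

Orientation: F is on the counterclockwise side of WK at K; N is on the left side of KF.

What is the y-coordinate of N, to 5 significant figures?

0.60954

W is at the origin; WK runs at -13.8° with length 49.3, so K = 49.3·(cos -13.8°, sin -13.8°) = (47.877, -11.760). ∠WKF = 54.7°, so KF runs at -13.8° + (180° − 54.7°) = 111.50° from the x-axis; with |KF| = 18.1, F = K + 18.1·(cos 111.50°, sin 111.50°) = (41.243, 5.0809). KF ⟂ FN; with |FN| = 12.2 on the left of KF, N = F + 12.2·(-0.93042, -0.36650) = (29.892, 0.60954). So N.y = 0.60954.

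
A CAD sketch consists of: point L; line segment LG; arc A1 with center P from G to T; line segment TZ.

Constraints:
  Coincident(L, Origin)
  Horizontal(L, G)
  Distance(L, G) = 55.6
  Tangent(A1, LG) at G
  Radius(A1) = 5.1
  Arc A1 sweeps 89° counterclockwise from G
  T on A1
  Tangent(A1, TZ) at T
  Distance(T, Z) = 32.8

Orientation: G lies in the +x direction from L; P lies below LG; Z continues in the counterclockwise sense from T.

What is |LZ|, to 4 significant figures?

62.63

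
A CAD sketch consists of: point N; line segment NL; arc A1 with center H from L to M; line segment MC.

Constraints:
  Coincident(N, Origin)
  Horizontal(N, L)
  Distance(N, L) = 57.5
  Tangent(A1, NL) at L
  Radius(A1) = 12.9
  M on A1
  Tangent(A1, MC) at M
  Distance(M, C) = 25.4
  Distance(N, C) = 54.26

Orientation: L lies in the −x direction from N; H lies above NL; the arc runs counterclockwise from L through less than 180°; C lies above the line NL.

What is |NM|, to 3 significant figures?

46.1

N is at the origin; N and L share the same y with |NL| = 57.5 and L on the −x side, so L = (-57.5, 0.00). A1 meets NL tangentially, so HL is at right angles to NL, so H = L + (0, 12.9) = (-57.5, 12.9). Since HM ⟂ MC (tangency), |HC| = √(12.9² + 25.4²) = 28.5 regardless of where M sits on A1. So C lies on both circle(N, 54.26) and circle(H, 28.5); the above-NL intersection is C = (-40.7, 35.9). M is the foot of the tangent from C: M = (-44.8, 10.8).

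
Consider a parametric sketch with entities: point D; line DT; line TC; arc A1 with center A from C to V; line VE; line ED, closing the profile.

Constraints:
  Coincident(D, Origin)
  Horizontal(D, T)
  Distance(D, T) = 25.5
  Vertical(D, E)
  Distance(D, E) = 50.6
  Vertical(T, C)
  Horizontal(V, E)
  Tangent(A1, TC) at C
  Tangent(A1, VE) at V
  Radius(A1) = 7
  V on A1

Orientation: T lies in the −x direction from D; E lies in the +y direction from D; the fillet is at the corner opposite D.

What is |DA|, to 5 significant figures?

47.363

D is at the origin; DT is horizontal with |DT| = 25.5 and T on the −x side, so T = (-25.500, 0.0000). DE is vertical with |DE| = 50.6 and E on the +y side, so E = (0.0000, 50.600). The virtual corner opposite D is at (-25.500, 50.600). Tangency of A1 to TC means the radius AC is perpendicular to TC and tangency of A1 to VE means the radius AV is perpendicular to VE, with radius 7.0, so the center A sits 7.0 in from both sides at A = (-18.500, 43.600). Then |DA| = |A − D| = 47.363.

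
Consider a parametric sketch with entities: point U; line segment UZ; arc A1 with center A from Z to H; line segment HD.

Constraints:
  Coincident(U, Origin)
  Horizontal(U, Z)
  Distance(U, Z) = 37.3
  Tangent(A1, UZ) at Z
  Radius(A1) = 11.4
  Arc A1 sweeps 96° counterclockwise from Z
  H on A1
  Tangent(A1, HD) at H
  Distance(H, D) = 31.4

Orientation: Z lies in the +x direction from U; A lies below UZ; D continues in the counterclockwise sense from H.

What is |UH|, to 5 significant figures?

28.855

U is at the origin; UZ is horizontal with |UZ| = 37.3 and Z on the +x side, so Z = (37.300, 0.0000). A1 meets UZ tangentially, so AZ is at right angles to UZ, so A = Z + (0, -11.4) = (37.300, -11.400). On A1, Z sits at bearing 90° from A; a 96° counterclockwise sweep puts H at bearing 186°, so H = A + 11.4·(cos 186°, sin 186°) = (25.962, -12.592). Then |UH| = |H − U| = 28.855.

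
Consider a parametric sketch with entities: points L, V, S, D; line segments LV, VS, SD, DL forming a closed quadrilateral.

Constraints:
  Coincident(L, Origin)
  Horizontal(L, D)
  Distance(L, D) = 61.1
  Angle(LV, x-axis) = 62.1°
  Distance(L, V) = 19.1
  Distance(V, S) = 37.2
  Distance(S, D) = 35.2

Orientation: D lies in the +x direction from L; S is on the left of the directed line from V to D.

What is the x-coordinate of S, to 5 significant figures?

43.549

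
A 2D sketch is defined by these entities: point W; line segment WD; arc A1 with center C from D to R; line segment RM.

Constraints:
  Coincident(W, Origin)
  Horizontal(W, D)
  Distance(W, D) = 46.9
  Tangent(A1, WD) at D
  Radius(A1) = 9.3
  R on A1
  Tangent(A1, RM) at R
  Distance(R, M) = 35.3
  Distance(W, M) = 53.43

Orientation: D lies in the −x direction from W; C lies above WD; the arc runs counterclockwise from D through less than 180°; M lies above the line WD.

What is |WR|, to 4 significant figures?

38.52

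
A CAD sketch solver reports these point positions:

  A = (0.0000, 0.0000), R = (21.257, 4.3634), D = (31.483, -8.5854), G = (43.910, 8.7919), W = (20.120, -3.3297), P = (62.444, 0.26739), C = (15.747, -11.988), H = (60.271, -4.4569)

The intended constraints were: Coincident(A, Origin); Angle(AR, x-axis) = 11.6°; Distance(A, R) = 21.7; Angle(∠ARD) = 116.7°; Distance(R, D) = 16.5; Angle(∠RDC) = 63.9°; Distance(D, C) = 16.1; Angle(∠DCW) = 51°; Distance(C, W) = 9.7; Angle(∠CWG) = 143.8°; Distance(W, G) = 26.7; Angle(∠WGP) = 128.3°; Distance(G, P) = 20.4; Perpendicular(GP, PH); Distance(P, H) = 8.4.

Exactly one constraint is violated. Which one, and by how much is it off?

Distance(P, H) = 8.4 — off by 3.20.

A = (0.00, 0.00) ✓; AR at 11.60° ✓; |AR| = 21.70 ✓; ∠ARD = 116.7° ✓; |RD| = 16.50 ✓; ∠RDC = 63.90° ✓; |DC| = 16.10 ✓; ∠DCW = 51.00° ✓; |CW| = 9.700 ✓; ∠CWG = 143.8° ✓; |WG| = 26.70 ✓; ∠WGP = 128.3° ✓; |GP| = 20.40 ✓; ∠(GP, PH) = 90.00° ✓; |PH| = 5.200 ✗.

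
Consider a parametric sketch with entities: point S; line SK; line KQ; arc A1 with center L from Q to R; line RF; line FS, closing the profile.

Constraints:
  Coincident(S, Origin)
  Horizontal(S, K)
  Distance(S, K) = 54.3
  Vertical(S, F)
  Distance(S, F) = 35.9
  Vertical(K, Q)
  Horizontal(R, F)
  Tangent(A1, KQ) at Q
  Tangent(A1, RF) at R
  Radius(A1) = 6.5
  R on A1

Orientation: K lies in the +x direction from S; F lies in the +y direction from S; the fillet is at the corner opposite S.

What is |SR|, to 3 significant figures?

59.8

S is at the origin; SK is horizontal with |SK| = 54.3 and K on the +x side, so K = (54.3, 0.00). SF is vertical with |SF| = 35.9 and F on the +y side, so F = (0.00, 35.9). The virtual corner opposite S is at (54.3, 35.9). A1 meets KQ tangentially, so LQ is at right angles to KQ and since A1 is tangent to RF there, LR ⟂ RF, with radius 6.5, so the center L sits 6.5 in from both sides at L = (47.8, 29.4). That places the tangent points at Q = (54.3, 29.4) on KQ and R = (47.8, 35.9) on RF. Then |SR| = |R − S| = 59.8.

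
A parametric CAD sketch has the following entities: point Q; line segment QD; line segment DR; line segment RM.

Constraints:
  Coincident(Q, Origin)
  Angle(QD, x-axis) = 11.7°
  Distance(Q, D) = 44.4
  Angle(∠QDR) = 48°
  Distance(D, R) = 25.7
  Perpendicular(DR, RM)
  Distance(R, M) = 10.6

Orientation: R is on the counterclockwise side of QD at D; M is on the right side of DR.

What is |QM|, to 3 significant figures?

43.8

∠QDR = 48.0°, so DR runs at 11.7° + (180° − 48.0°) = 144° from the x-axis; with |DR| = 25.7, R = D + 25.7·(cos 144°, sin 144°) = (22.8, 24.2). DR is perpendicular to RM; with |RM| = 10.6 on the right of DR, M = R + 10.6·(0.592, 0.806) = (29.0, 32.8). Then |QM| = |M − Q| = 43.8.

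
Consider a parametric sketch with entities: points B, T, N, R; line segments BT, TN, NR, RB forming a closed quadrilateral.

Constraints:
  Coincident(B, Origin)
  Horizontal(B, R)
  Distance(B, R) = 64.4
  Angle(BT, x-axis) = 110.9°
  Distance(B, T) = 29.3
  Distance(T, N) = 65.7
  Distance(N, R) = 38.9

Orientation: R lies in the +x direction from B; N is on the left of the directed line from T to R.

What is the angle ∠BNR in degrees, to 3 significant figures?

70.2°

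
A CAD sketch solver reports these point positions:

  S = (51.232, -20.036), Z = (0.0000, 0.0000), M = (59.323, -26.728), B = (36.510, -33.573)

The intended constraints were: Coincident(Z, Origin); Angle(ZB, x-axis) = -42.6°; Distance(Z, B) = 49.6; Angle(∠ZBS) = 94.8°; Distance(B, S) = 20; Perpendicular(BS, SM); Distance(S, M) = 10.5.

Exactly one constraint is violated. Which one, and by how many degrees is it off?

Perpendicular(BS, SM) — off by 7.81°.

Z = (0.00, 0.00) ✓; ZB at -42.60° ✓; |ZB| = 49.60 ✓; ∠ZBS = 94.80° ✓; |BS| = 20.00 ✓; ∠(BS, SM) = 82.19° ✗; |SM| = 10.50 ✓.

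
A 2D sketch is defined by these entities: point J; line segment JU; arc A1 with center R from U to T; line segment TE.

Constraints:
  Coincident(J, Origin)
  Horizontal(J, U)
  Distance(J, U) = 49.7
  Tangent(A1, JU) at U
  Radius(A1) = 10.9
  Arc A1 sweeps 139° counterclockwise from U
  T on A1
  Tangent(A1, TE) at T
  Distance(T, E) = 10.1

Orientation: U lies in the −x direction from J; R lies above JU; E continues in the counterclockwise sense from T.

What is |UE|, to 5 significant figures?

25.757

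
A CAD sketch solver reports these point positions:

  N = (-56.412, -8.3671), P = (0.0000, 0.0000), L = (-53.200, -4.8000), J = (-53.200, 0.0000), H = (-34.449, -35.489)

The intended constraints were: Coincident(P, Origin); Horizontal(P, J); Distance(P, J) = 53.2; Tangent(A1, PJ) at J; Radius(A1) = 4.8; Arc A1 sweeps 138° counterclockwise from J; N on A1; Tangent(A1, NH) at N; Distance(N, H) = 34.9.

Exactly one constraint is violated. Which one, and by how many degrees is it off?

Tangent(A1, NH) at N — off by 9.00°.

P = (0.00, 0.00) ✓; P.y = 0.00, J.y = 0.00 ✓; |PJ| = 53.20 ✓; ∠(LJ, JP) = 90.00° ✓; |LJ| = 4.800 ✓; bearing(L→N) − bearing(L→J) = 138.0° ✓; |LN| = 4.800 ✓; ∠(LN, NH) = 99.00° ✗; |NH| = 34.90 ✓.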